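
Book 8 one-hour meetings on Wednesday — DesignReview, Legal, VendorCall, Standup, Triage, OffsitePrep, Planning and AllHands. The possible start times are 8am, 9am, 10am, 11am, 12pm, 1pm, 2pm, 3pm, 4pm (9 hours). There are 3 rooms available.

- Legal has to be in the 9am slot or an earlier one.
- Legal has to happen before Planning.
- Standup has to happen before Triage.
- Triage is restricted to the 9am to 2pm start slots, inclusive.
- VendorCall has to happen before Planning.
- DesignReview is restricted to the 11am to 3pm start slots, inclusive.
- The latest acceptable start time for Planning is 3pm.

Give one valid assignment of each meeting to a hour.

AllHands -> 10am, VendorCall -> 8am, Planning -> 9am, Triage -> 9am, OffsitePrep -> 9am, Standup -> 8am, DesignReview -> 11am, Legal -> 8am

Checking: VendorCall(8am) before Planning(9am); Standup(8am) before Triage(9am); Legal(8am) before Planning(9am); Legal=8am in [8am,9am]; DesignReview=11am in [11am,3pm]; Triage=9am in [9am,2pm]; Planning=9am in [8am,3pm]; max 3 per hour (cap 3).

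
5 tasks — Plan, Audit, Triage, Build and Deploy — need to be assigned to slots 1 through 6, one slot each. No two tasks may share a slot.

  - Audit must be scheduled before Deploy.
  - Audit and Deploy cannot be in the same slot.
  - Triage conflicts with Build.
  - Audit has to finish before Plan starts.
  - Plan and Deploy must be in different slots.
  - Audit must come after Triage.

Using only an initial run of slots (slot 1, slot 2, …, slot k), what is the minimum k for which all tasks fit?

5

The precedence chain requires at least 3 distinct slots.
With at most 1 per slot and 5 tasks, at least 5 slots are needed.
5 works (last occupied slot: 5): for example Plan -> 3; Audit -> 2; Triage -> 1; Build -> 5; Deploy -> 4.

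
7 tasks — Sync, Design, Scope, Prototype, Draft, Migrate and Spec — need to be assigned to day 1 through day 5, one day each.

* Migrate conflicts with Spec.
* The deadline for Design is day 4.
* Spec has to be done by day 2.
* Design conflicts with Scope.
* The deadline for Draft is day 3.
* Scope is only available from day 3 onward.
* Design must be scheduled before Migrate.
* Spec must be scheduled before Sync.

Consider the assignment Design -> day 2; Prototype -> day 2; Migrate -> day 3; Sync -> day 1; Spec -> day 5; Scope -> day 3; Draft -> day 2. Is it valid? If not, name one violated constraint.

No — it violates: Spec must be scheduled before Sync

Design must be scheduled before Migrate — holds.
Design conflicts with Scope — holds.
Migrate conflicts with Spec — holds.
The deadline for Design is day 4 — holds.
Spec must be scheduled before Sync — violated.
Scope is only available from day 3 onward — holds.
The deadline for Draft is day 3 — holds.
Spec has to be done by day 2 — violated.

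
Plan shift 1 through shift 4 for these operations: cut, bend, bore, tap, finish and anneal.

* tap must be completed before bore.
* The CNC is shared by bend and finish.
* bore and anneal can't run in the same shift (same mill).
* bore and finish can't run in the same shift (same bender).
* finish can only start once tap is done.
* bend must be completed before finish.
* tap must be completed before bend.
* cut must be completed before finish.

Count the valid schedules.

Splitting on cut: it can be shift 1 (21), shift 2 (21), shift 3 (15). Listing each branch's schedules as (bend, bore, tap, finish, anneal) by shift number:
cut=shift 1: (2,2,1,3,1) (2,2,1,3,3) (2,2,1,3,4) (2,2,1,4,1) (2,2,1,4,3) (2,2,1,4,4) (2,3,1,4,1) (2,3,1,4,2) (2,3,1,4,4) (2,4,1,3,1) (2,4,1,3,2) (2,4,1,3,3) (3,2,1,4,1) (3,2,1,4,3) (3,2,1,4,4) (3,3,1,4,1) (3,3,1,4,2) (3,3,1,4,4) (3,3,2,4,1) (3,3,2,4,2) (3,3,2,4,4) — 21.
cut=shift 2: (2,2,1,3,1) (2,2,1,3,3) (2,2,1,3,4) (2,2,1,4,1) (2,2,1,4,3) (2,2,1,4,4) (2,3,1,4,1) (2,3,1,4,2) (2,3,1,4,4) (2,4,1,3,1) (2,4,1,3,2) (2,4,1,3,3) (3,2,1,4,1) (3,2,1,4,3) (3,2,1,4,4) (3,3,1,4,1) (3,3,1,4,2) (3,3,1,4,4) (3,3,2,4,1) (3,3,2,4,2) (3,3,2,4,4) — 21.
cut=shift 3: (2,2,1,4,1) (2,2,1,4,3) (2,2,1,4,4) (2,3,1,4,1) (2,3,1,4,2) (2,3,1,4,4) (3,2,1,4,1) (3,2,1,4,3) (3,2,1,4,4) (3,3,1,4,1) (3,3,1,4,2) (3,3,1,4,4) (3,3,2,4,1) (3,3,2,4,2) (3,3,2,4,4) — 15.
Summing: 21 + 21 + 15 = 57.

57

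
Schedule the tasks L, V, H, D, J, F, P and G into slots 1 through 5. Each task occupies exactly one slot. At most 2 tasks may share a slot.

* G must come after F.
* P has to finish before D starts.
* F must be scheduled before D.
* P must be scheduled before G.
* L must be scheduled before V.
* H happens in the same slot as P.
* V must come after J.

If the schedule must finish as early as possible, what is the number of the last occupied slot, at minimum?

The precedence chain requires at least 2 distinct slots.
With at most 2 per slot and 8 tasks, at least 4 slots are needed.
4 works (last occupied slot: 4): for example J in 1, H in 3, F in 2, G in 4, D in 4, L in 1, V in 2, P in 3.

4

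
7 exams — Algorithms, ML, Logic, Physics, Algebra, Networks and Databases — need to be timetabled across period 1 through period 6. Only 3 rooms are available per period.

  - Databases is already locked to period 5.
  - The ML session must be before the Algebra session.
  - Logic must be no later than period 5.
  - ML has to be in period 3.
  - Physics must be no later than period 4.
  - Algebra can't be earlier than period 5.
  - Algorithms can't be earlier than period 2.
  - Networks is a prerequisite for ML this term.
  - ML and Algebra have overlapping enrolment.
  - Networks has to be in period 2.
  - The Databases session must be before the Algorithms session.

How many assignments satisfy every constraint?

Splitting on Logic: it can be period 1 (8), period 2 (8), period 3 (8), period 4 (8), period 5 (8). Listing each branch's schedules as (Algorithms, ML, Physics, Algebra, Networks, Databases) by period number:
Logic=period 1: (6,3,1,5,2,5) (6,3,1,6,2,5) (6,3,2,5,2,5) (6,3,2,6,2,5) (6,3,3,5,2,5) (6,3,3,6,2,5) (6,3,4,5,2,5) (6,3,4,6,2,5) — 8.
Logic=period 2: (6,3,1,5,2,5) (6,3,1,6,2,5) (6,3,2,5,2,5) (6,3,2,6,2,5) (6,3,3,5,2,5) (6,3,3,6,2,5) (6,3,4,5,2,5) (6,3,4,6,2,5) — 8.
Logic=period 3: (6,3,1,5,2,5) (6,3,1,6,2,5) (6,3,2,5,2,5) (6,3,2,6,2,5) (6,3,3,5,2,5) (6,3,3,6,2,5) (6,3,4,5,2,5) (6,3,4,6,2,5) — 8.
Logic=period 4: (6,3,1,5,2,5) (6,3,1,6,2,5) (6,3,2,5,2,5) (6,3,2,6,2,5) (6,3,3,5,2,5) (6,3,3,6,2,5) (6,3,4,5,2,5) (6,3,4,6,2,5) — 8.
Logic=period 5: (6,3,1,5,2,5) (6,3,1,6,2,5) (6,3,2,5,2,5) (6,3,2,6,2,5) (6,3,3,5,2,5) (6,3,3,6,2,5) (6,3,4,5,2,5) (6,3,4,6,2,5) — 8.
Summing: 8 + 8 + 8 + 8 + 8 = 40.

40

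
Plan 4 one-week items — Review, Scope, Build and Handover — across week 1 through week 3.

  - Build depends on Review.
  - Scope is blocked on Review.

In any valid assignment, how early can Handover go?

Handover at week 1 is achievable: Handover=week 1, Build=week 2, Scope=week 2, Review=week 1.

week 1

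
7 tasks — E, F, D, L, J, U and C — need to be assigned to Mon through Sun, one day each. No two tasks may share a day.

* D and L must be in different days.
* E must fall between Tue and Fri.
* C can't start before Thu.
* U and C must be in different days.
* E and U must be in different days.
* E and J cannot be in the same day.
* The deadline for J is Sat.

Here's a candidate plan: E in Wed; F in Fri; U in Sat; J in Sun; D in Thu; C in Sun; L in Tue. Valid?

No — it violates: The deadline for J is Sat

U and C must be in different days — holds.
C can't start before Thu — holds.
E and J cannot be in the same day — holds.
E must fall between Tue and Fri — holds.
E and U must be in different days — holds.
The deadline for J is Sat — violated.
No two tasks may share a day — violated.
D and L must be in different days — holds.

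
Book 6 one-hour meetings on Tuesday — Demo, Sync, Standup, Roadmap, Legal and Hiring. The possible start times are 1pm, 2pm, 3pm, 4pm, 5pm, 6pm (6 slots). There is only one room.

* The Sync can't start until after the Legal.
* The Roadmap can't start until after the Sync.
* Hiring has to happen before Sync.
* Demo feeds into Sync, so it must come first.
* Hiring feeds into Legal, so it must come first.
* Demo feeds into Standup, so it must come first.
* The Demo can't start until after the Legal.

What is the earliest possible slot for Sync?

Precedence pushes Sync to at least 4pm; downstream work caps Sync at 5pm.
Sync at 4pm is achievable: Roadmap -> 6pm; Standup -> 5pm; Legal -> 2pm; Hiring -> 1pm; Sync -> 4pm; Demo -> 3pm.

4pm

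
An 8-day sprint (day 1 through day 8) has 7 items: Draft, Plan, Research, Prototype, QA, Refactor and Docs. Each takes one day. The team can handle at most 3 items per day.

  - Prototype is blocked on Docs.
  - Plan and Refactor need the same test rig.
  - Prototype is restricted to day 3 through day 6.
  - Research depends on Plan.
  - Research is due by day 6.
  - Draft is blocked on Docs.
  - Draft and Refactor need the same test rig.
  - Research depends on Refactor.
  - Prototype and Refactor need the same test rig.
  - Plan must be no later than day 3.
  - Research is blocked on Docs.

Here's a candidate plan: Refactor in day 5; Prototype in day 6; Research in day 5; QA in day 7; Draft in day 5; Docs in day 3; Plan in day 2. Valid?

No. Draft and Refactor need the same test rig is not satisfied.

Prototype and Refactor need the same test rig — holds.
The team can handle at most 3 items per day — holds.
Research is blocked on Docs — holds.
Research is due by day 6 — holds.
Plan must be no later than day 3 — holds.
Draft and Refactor need the same test rig — violated.
Prototype is restricted to day 3 through day 6 — holds.
Prototype is blocked on Docs — holds.
Research depends on Refactor — violated.
Draft is blocked on Docs — holds.
Research depends on Plan — holds.
Plan and Refactor need the same test rig — holds.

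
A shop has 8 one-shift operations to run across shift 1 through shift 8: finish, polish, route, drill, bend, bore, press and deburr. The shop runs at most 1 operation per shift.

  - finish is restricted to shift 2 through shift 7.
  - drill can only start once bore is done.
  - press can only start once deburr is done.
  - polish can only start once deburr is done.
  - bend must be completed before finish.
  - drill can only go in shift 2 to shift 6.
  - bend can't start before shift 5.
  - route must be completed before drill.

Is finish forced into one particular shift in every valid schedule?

No

finish can be shift 6 (e.g. press -> shift 8, route -> shift 1, bore -> shift 2, polish -> shift 7, deburr -> shift 4, drill -> shift 3, bend -> shift 5, finish -> shift 6) or shift 7 (e.g. deburr in shift 4, finish in shift 7, press in shift 8, route in shift 1, polish in shift 6, bend in shift 5, drill in shift 3, bore in shift 2).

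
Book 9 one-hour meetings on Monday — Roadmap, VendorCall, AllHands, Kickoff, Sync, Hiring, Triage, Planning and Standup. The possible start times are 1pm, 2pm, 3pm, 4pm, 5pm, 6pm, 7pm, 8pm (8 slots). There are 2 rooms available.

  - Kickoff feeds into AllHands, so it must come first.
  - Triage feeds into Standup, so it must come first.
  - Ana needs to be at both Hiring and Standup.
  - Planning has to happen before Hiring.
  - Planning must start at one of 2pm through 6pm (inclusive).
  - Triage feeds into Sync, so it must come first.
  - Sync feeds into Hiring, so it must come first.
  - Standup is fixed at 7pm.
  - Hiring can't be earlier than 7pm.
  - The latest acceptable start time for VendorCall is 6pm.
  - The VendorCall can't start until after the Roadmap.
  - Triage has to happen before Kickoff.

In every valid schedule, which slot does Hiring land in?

8pm

Hiring's window is 7pm–8pm.
Standup is fixed at 7pm, and Hiring can't share a slot with Standup.
So Hiring must be 8pm.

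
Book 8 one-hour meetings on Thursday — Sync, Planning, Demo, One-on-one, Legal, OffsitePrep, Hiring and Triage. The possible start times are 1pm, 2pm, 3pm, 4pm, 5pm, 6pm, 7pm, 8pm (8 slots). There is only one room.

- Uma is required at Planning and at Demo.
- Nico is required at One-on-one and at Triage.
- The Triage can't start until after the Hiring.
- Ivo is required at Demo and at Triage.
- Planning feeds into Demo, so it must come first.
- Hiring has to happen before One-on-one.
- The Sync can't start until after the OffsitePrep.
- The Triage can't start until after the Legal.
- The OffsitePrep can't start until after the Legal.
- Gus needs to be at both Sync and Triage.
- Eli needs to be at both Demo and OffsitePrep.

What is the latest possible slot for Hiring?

Downstream work caps Hiring at 7pm.
Hiring at 6pm is achievable: One-on-one -> 8pm, Triage -> 7pm, Demo -> 5pm, Hiring -> 6pm, OffsitePrep -> 2pm, Planning -> 4pm, Sync -> 3pm, Legal -> 1pm.
Nothing later works — the conflict and capacity constraints rule out every slot after 6pm.

6pm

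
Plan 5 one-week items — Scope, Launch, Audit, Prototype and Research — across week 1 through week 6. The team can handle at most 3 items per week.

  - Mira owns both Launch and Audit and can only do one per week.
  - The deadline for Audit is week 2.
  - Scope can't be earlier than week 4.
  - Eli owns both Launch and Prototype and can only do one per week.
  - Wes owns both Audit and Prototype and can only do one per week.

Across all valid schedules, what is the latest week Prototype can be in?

week 6

Prototype at week 6 is achievable: Research=week 1, Scope=week 4, Launch=week 2, Audit=week 1, Prototype=week 6.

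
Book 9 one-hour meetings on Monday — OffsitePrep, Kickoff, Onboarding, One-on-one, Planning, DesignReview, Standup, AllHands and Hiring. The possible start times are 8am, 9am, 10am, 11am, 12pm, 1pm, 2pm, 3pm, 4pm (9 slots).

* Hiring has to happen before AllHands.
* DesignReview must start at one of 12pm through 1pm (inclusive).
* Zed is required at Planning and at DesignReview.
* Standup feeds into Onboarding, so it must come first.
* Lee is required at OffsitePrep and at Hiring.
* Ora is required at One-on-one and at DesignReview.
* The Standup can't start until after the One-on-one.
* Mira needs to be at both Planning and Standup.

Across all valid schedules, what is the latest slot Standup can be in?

Precedence pushes Standup to at least 9am; downstream work caps Standup at 3pm.
Standup at 3pm is achievable: AllHands -> 9am, One-on-one -> 8am, Standup -> 3pm, Hiring -> 8am, DesignReview -> 12pm, OffsitePrep -> 9am, Kickoff -> 8am, Planning -> 8am, Onboarding -> 4pm.

3pm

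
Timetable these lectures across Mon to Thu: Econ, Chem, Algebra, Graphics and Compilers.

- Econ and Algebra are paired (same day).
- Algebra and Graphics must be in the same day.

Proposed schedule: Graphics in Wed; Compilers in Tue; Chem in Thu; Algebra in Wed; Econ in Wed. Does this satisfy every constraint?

Algebra and Graphics must be in the same day — holds.
Econ and Algebra are paired (same day) — holds.

Yes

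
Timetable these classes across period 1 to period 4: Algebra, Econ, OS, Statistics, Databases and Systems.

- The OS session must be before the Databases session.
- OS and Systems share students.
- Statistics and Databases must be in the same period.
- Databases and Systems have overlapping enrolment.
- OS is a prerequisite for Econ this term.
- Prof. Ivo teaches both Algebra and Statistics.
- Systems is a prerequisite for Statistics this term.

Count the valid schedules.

51

Splitting on Algebra: it can be period 1 (17), period 2 (17), period 3 (12), period 4 (5). Listing each branch's schedules as (Econ, OS, Statistics, Databases, Systems) by period number:
Algebra=period 1: (2,1,3,3,2) (2,1,4,4,2) (2,1,4,4,3) (3,1,3,3,2) (3,1,4,4,2) (3,1,4,4,3) (3,2,3,3,1) (3,2,4,4,1) (3,2,4,4,3) (4,1,3,3,2) (4,1,4,4,2) (4,1,4,4,3) (4,2,3,3,1) (4,2,4,4,1) (4,2,4,4,3) (4,3,4,4,1) (4,3,4,4,2) — 17.
Algebra=period 2: (2,1,3,3,2) (2,1,4,4,2) (2,1,4,4,3) (3,1,3,3,2) (3,1,4,4,2) (3,1,4,4,3) (3,2,3,3,1) (3,2,4,4,1) (3,2,4,4,3) (4,1,3,3,2) (4,1,4,4,2) (4,1,4,4,3) (4,2,3,3,1) (4,2,4,4,1) (4,2,4,4,3) (4,3,4,4,1) (4,3,4,4,2) — 17.
Algebra=period 3: (2,1,4,4,2) (2,1,4,4,3) (3,1,4,4,2) (3,1,4,4,3) (3,2,4,4,1) (3,2,4,4,3) (4,1,4,4,2) (4,1,4,4,3) (4,2,4,4,1) (4,2,4,4,3) (4,3,4,4,1) (4,3,4,4,2) — 12.
Algebra=period 4: (2,1,3,3,2) (3,1,3,3,2) (3,2,3,3,1) (4,1,3,3,2) (4,2,3,3,1) — 5.
Summing: 17 + 17 + 12 + 5 = 51.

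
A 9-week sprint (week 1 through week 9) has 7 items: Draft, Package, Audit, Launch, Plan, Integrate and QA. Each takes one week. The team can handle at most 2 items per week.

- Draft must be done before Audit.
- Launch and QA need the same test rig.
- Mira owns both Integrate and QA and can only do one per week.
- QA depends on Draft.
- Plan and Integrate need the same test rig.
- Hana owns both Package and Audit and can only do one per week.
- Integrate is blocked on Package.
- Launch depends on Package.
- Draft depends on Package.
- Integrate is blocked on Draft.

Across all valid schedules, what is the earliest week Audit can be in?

Precedence pushes Audit to at least week 3.
Audit at week 3 is achievable: Package in week 1; Integrate in week 3; Launch in week 2; QA in week 4; Draft in week 2; Audit in week 3; Plan in week 1.

week 3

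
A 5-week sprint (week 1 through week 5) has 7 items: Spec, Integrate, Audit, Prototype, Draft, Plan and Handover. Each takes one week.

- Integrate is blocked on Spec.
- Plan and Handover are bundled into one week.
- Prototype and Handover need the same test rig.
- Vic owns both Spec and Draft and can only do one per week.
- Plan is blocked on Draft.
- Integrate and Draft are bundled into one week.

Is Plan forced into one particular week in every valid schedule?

Plan can be week 3 (e.g. Handover in week 3, Audit in week 1, Spec in week 1, Prototype in week 1, Integrate in week 2, Plan in week 3, Draft in week 2) or week 4 (e.g. Handover=week 4, Prototype=week 1, Draft=week 2, Plan=week 4, Spec=week 1, Integrate=week 2, Audit=week 1).

No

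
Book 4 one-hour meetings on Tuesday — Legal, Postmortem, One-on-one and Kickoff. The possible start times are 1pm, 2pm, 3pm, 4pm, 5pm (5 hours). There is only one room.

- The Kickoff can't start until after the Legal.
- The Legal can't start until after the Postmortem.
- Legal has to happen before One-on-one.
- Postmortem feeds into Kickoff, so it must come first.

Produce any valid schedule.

Postmortem=1pm, Legal=2pm, Kickoff=3pm, One-on-one=4pm

Checking: Postmortem(1pm) before Legal(2pm); Legal(2pm) before Kickoff(3pm); Postmortem(1pm) before Kickoff(3pm); Legal(2pm) before One-on-one(4pm); max 1 per hour (cap 1).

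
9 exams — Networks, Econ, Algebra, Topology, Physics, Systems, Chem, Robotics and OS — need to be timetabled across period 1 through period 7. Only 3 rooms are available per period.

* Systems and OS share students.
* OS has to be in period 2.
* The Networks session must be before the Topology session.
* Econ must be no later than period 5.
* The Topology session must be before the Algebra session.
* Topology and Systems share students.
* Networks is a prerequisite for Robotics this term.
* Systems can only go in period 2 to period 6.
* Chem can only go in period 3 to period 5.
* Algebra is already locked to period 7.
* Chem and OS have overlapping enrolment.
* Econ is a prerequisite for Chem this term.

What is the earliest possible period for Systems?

Systems is available from period 2; Systems's own window allows nothing later than period 6.
Systems at period 3 is achievable: Econ -> period 1, Physics -> period 1, Networks -> period 1, Topology -> period 2, Chem -> period 3, Robotics -> period 2, OS -> period 2, Systems -> period 3, Algebra -> period 7.
Nothing earlier works — the conflict and capacity constraints rule out every period before period 3.

period 3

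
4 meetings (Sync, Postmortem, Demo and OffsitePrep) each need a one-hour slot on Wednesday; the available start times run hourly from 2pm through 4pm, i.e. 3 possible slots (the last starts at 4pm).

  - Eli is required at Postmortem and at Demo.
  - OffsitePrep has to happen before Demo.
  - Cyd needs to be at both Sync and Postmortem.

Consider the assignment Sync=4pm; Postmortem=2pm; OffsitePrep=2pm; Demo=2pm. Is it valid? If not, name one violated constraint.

Cyd needs to be at both Sync and Postmortem — holds.
OffsitePrep has to happen before Demo — violated.
Eli is required at Postmortem and at Demo — violated.

No — it violates: Eli is required at Postmortem and at Demo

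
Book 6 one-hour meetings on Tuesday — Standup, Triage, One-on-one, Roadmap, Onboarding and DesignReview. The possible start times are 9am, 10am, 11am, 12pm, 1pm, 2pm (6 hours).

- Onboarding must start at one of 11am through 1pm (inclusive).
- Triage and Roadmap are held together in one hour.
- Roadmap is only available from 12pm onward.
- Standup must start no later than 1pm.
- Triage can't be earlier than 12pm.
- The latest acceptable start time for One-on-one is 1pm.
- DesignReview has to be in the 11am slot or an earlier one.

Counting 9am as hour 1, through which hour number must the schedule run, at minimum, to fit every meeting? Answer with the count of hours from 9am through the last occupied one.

Triage can't be placed before 12pm — that is hour 4 counting from 9am — so the schedule must run through at least 4 hours.
4 works (last occupied hour: 12pm): for example Triage=12pm, One-on-one=9am, Onboarding=11am, DesignReview=9am, Roadmap=12pm, Standup=9am.

4 hours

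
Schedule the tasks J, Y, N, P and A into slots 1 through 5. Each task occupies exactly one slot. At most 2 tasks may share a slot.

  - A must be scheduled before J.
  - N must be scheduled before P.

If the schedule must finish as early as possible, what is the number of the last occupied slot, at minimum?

The precedence chain requires at least 2 distinct slots.
With at most 2 per slot and 5 tasks, at least 3 slots are needed.
3 works (last occupied slot: 3): for example J in 2, A in 1, N in 1, P in 2, Y in 3.

3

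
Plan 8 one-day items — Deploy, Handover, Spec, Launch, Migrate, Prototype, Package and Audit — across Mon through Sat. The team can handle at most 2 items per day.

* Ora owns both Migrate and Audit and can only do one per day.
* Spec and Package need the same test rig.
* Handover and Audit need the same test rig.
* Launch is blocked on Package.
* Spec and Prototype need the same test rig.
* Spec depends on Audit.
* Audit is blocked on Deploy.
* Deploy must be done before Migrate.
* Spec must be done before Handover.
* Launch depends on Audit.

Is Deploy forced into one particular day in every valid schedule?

No

Deploy can be Mon (e.g. Package=Mon; Audit=Tue; Migrate=Thu; Deploy=Mon; Handover=Thu; Prototype=Tue; Spec=Wed; Launch=Wed) or Tue (e.g. Launch=Thu; Package=Mon; Spec=Thu; Migrate=Fri; Audit=Wed; Prototype=Mon; Deploy=Tue; Handover=Fri).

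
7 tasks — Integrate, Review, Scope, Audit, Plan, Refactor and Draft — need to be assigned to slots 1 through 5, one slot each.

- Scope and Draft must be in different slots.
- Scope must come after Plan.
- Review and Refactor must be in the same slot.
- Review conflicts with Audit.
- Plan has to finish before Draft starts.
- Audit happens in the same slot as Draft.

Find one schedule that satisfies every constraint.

Draft -> 3, Refactor -> 1, Plan -> 1, Scope -> 2, Review -> 1, Audit -> 3, Integrate -> 1

Checking: Plan(1) before Draft(3); Plan(1) before Scope(2); Review(1) != Audit(3); Scope(2) != Draft(3); Review = Refactor = 1; Audit = Draft = 3.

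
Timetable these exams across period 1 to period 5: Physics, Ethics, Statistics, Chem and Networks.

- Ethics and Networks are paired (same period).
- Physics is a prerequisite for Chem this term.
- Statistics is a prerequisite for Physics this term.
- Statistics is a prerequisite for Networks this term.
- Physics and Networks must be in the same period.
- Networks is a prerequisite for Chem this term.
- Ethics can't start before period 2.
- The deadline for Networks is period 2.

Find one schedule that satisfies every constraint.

Chem=period 3, Statistics=period 1, Networks=period 2, Ethics=period 2, Physics=period 2

Checking: Physics(period 2) before Chem(period 3); Statistics(period 1) before Physics(period 2); Statistics(period 1) before Networks(period 2); Networks(period 2) before Chem(period 3); Ethics = Networks = period 2; Physics = Networks = period 2; Ethics=period 2 in [period 2,period 5]; Networks=period 2 in [period 1,period 2].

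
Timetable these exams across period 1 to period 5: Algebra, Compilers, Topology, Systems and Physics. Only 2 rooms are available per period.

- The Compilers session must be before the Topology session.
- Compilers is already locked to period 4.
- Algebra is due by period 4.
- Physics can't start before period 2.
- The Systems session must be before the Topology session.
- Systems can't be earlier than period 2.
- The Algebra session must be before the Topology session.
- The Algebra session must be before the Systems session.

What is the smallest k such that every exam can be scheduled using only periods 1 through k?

5 periods

The precedence chain requires at least 3 distinct periods.
With at most 2 per period and 5 exams, at least 3 periods are needed.
Propagating the time windows through the other constraints, Topology can't land before period 5, so the schedule must run through at least period 5.
5 works (last occupied period: period 5): for example Systems=period 2; Compilers=period 4; Topology=period 5; Physics=period 2; Algebra=period 1.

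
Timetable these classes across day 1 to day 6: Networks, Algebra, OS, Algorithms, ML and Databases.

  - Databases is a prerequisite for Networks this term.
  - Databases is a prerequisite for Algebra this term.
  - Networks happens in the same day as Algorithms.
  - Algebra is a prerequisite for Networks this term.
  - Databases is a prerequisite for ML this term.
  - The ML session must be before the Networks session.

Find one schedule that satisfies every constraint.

OS -> day 1; Networks -> day 3; Databases -> day 1; Algebra -> day 2; ML -> day 2; Algorithms -> day 3

Checking: Databases(day 1) before Networks(day 3); Databases(day 1) before Algebra(day 2); Databases(day 1) before ML(day 2); Algebra(day 2) before Networks(day 3); ML(day 2) before Networks(day 3); Networks = Algorithms = day 3.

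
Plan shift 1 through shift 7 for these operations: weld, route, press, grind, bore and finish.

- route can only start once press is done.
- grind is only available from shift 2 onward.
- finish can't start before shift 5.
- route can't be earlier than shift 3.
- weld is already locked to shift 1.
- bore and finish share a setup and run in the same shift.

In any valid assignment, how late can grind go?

shift 7

Grind is available from shift 2.
grind at shift 7 is achievable: weld in shift 1, finish in shift 5, route in shift 3, press in shift 1, bore in shift 5, grind in shift 7.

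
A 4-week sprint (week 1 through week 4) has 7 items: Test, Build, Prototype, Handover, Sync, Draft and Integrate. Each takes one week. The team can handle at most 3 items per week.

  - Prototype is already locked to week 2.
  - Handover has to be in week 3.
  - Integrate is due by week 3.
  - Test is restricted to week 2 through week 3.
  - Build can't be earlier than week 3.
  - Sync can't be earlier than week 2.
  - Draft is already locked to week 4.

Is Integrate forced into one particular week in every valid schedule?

Integrate can be week 1 (e.g. Test -> week 2; Draft -> week 4; Integrate -> week 1; Sync -> week 2; Prototype -> week 2; Handover -> week 3; Build -> week 3) or week 2 (e.g. Integrate -> week 2; Draft -> week 4; Sync -> week 3; Build -> week 3; Handover -> week 3; Test -> week 2; Prototype -> week 2).

No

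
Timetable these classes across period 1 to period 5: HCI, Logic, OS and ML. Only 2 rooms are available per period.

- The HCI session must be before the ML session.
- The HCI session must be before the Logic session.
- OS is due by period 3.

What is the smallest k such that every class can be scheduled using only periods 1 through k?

2

The precedence chain requires at least 2 distinct periods.
With at most 2 per period and 4 classes, at least 2 periods are needed.
2 works (last occupied period: period 2): for example HCI in period 1, OS in period 1, ML in period 2, Logic in period 2.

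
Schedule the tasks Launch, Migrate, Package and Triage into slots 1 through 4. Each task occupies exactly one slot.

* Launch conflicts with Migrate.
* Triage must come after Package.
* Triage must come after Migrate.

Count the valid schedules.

Splitting on Launch: it can be 1 (8), 2 (9), 3 (11), 4 (14). Listing each branch's schedules as (Migrate, Package, Triage):
Launch=1: (2,1,3) (2,1,4) (2,2,3) (2,2,4) (2,3,4) (3,1,4) (3,2,4) (3,3,4) — 8.
Launch=2: (1,1,2) (1,1,3) (1,1,4) (1,2,3) (1,2,4) (1,3,4) (3,1,4) (3,2,4) (3,3,4) — 9.
Launch=3: (1,1,2) (1,1,3) (1,1,4) (1,2,3) (1,2,4) (1,3,4) (2,1,3) (2,1,4) (2,2,3) (2,2,4) (2,3,4) — 11.
Launch=4: (1,1,2) (1,1,3) (1,1,4) (1,2,3) (1,2,4) (1,3,4) (2,1,3) (2,1,4) (2,2,3) (2,2,4) (2,3,4) (3,1,4) (3,2,4) (3,3,4) — 14.
Summing: 8 + 9 + 11 + 14 = 42.

42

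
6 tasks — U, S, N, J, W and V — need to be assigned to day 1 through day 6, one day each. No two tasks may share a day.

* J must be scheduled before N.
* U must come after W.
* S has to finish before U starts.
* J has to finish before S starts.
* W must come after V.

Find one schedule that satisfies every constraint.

S=day 2, J=day 1, V=day 3, N=day 6, W=day 4, U=day 5

Checking: S(day 2) before U(day 5); J(day 1) before S(day 2); W(day 4) before U(day 5); V(day 3) before W(day 4); J(day 1) before N(day 6); max 1 per day (cap 1).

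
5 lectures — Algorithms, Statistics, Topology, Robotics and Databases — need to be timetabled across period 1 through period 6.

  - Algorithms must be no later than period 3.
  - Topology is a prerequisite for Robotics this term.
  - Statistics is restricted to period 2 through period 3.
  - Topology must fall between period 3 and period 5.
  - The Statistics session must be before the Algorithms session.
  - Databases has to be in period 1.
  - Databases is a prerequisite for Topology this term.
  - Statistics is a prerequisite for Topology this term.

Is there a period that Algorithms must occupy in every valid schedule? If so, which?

period 3

Precedence pushes Algorithms to at least period 3; Algorithms's own window allows nothing later than period 3.
So Algorithms is pinned to period 3.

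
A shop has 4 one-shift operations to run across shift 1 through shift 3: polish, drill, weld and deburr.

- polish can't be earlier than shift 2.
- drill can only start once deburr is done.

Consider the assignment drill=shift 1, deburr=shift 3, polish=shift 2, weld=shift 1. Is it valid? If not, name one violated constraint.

polish can't be earlier than shift 2 — holds.
drill can only start once deburr is done — violated.

Invalid. drill can only start once deburr is done.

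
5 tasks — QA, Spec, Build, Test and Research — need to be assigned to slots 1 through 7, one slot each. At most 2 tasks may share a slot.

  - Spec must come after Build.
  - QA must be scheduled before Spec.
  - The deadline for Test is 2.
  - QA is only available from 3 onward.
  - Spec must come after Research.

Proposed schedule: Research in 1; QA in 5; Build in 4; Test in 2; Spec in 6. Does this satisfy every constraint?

At most 2 tasks may share a slot — holds.
Spec must come after Research — holds.
Spec must come after Build — holds.
QA is only available from 3 onward — holds.
QA must be scheduled before Spec — holds.
The deadline for Test is 2 — holds.

Yes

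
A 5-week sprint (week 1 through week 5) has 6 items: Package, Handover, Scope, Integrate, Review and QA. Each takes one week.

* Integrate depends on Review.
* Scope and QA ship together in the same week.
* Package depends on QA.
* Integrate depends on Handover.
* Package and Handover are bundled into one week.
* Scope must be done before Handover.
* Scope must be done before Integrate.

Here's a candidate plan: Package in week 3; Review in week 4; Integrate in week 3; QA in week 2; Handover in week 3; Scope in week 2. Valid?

Package and Handover are bundled into one week — holds.
Package depends on QA — holds.
Scope must be done before Handover — holds.
Scope and QA ship together in the same week — holds.
Integrate depends on Review — violated.
Scope must be done before Integrate — holds.
Integrate depends on Handover — violated.

No. Integrate depends on Review is not satisfied.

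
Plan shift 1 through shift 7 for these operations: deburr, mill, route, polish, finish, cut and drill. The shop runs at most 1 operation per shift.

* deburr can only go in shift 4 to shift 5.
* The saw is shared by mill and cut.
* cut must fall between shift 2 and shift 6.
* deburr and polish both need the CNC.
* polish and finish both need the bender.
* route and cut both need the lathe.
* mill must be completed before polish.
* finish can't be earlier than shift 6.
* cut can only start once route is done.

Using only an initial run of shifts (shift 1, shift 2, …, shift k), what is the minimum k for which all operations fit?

7 shifts

The precedence chain requires at least 2 distinct shifts.
With at most 1 per shift and 7 operations, at least 7 shifts are needed.
finish can't be placed before shift 6, so the schedule must run through at least shift 6.
7 works (last occupied shift: shift 7): for example finish in shift 6; polish in shift 5; drill in shift 7; route in shift 1; deburr in shift 4; mill in shift 3; cut in shift 2.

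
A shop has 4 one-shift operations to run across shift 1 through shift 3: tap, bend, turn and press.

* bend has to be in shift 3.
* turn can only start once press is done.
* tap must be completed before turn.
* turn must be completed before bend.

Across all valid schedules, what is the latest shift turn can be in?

Precedence pushes turn to at least shift 2; downstream work caps turn at shift 2.
turn at shift 2 is achievable: bend -> shift 3, tap -> shift 1, press -> shift 1, turn -> shift 2.

shift 2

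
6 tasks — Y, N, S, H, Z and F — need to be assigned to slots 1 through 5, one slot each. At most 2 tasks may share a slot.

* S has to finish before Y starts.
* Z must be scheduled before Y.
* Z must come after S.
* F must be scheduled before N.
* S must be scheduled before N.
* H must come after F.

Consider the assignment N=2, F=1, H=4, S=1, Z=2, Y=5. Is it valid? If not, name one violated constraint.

Yes

Z must come after S — holds.
At most 2 tasks may share a slot — holds.
S has to finish before Y starts — holds.
Z must be scheduled before Y — holds.
H must come after F — holds.
F must be scheduled before N — holds.
S must be scheduled before N — holds.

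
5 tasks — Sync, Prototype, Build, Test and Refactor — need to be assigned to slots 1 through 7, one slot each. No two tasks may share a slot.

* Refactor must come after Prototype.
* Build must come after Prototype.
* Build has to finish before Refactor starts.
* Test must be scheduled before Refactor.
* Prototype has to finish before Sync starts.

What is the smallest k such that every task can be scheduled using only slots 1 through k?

The precedence chain requires at least 3 distinct slots.
With at most 1 per slot and 5 tasks, at least 5 slots are needed.
5 works (last occupied slot: 5): for example Test -> 3, Prototype -> 1, Sync -> 5, Refactor -> 4, Build -> 2.

5 slots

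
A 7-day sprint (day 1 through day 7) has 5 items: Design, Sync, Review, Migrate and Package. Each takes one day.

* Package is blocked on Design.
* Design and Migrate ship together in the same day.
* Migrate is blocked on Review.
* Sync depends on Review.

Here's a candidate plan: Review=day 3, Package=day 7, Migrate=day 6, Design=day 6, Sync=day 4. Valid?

Design and Migrate ship together in the same day — holds.
Migrate is blocked on Review — holds.
Package is blocked on Design — holds.
Sync depends on Review — holds.

Yes, all constraints hold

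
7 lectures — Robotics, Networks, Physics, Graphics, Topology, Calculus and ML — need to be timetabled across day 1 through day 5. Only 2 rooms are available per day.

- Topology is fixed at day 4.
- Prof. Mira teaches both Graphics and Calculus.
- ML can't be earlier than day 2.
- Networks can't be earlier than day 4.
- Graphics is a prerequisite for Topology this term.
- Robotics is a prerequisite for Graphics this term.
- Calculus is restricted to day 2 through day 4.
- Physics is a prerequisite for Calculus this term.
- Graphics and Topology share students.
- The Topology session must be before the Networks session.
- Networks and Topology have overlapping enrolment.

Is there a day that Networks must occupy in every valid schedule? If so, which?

Networks's window is day 4–day 5.
Topology is fixed at day 4, and Networks can't share a day with Topology.
So Networks must be day 5.

day 5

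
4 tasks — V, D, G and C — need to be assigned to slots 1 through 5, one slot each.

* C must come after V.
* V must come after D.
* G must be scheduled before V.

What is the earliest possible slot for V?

2

Precedence pushes V to at least 2; downstream work caps V at 4.
V at 2 is achievable: G -> 1, V -> 2, D -> 1, C -> 3.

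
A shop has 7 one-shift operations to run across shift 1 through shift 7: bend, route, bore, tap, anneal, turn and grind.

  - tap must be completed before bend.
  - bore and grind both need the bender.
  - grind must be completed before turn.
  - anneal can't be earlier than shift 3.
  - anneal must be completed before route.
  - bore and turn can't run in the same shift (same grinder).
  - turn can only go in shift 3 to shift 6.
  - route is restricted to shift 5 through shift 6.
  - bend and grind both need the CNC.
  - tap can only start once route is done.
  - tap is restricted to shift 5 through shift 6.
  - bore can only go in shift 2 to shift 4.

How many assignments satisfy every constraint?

56

Splitting on bore: it can be shift 2 (20), shift 3 (18), shift 4 (18). Listing each branch's schedules as (bend, route, tap, anneal, turn, grind) by shift number:
bore=shift 2: (7,5,6,3,3,1) (7,5,6,3,4,1) (7,5,6,3,4,3) (7,5,6,3,5,1) (7,5,6,3,5,3) (7,5,6,3,5,4) (7,5,6,3,6,1) (7,5,6,3,6,3) (7,5,6,3,6,4) (7,5,6,3,6,5) (7,5,6,4,3,1) (7,5,6,4,4,1) (7,5,6,4,4,3) (7,5,6,4,5,1) (7,5,6,4,5,3) (7,5,6,4,5,4) (7,5,6,4,6,1) (7,5,6,4,6,3) (7,5,6,4,6,4) (7,5,6,4,6,5) — 20.
bore=shift 3: (7,5,6,3,4,1) (7,5,6,3,4,2) (7,5,6,3,5,1) (7,5,6,3,5,2) (7,5,6,3,5,4) (7,5,6,3,6,1) (7,5,6,3,6,2) (7,5,6,3,6,4) (7,5,6,3,6,5) (7,5,6,4,4,1) (7,5,6,4,4,2) (7,5,6,4,5,1) (7,5,6,4,5,2) (7,5,6,4,5,4) (7,5,6,4,6,1) (7,5,6,4,6,2) (7,5,6,4,6,4) (7,5,6,4,6,5) — 18.
bore=shift 4: (7,5,6,3,3,1) (7,5,6,3,3,2) (7,5,6,3,5,1) (7,5,6,3,5,2) (7,5,6,3,5,3) (7,5,6,3,6,1) (7,5,6,3,6,2) (7,5,6,3,6,3) (7,5,6,3,6,5) (7,5,6,4,3,1) (7,5,6,4,3,2) (7,5,6,4,5,1) (7,5,6,4,5,2) (7,5,6,4,5,3) (7,5,6,4,6,1) (7,5,6,4,6,2) (7,5,6,4,6,3) (7,5,6,4,6,5) — 18.
Summing: 20 + 18 + 18 = 56.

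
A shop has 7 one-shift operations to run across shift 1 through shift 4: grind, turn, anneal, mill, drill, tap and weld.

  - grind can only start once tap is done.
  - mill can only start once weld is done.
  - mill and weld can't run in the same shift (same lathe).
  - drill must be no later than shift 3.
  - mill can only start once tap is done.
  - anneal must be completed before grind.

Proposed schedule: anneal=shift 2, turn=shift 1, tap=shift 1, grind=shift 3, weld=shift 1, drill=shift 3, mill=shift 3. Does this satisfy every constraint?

drill must be no later than shift 3 — holds.
mill can only start once tap is done — holds.
mill and weld can't run in the same shift (same lathe) — holds.
grind can only start once tap is done — holds.
mill can only start once weld is done — holds.
anneal must be completed before grind — holds.

Valid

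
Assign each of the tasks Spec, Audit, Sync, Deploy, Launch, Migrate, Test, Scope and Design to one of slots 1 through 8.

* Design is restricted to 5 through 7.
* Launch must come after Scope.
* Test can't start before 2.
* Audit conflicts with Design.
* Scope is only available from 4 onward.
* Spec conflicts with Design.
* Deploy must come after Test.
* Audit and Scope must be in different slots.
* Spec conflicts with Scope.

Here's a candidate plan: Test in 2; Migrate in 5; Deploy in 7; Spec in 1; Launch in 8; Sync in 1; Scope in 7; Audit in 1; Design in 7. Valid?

Scope is only available from 4 onward — holds.
Spec conflicts with Scope — holds.
Audit conflicts with Design — holds.
Design is restricted to 5 through 7 — holds.
Launch must come after Scope — holds.
Audit and Scope must be in different slots — holds.
Test can't start before 2 — holds.
Deploy must come after Test — holds.
Spec conflicts with Design — holds.

Valid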